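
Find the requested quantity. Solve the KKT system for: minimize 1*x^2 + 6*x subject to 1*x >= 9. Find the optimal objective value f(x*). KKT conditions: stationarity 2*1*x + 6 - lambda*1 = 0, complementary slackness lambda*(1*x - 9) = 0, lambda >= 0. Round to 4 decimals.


Step 1: Try lambda = 0 (constraint inactive).
x_unc = -6/(2*1) = -3.0
Check: 1*-3.0 = -3.0 < 9 -- violated!
Step 2: Constraint must be active: 1*x = 9
x* = 9/1 = 9.0
lambda = (2*1*9.0 + 6)/1 = 24.0
Step 3: Compute optimal value.
f(x*) = 1*9.0^2 + 6*9.0 = 135.0


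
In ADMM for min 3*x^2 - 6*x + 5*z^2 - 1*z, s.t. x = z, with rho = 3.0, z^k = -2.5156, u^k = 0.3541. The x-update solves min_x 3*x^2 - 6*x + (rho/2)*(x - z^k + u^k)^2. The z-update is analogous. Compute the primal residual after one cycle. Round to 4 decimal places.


ADMM iteration with rho = 3.0, z^k = -2.5156, u^k = 0.3541
Step 1: x-update.
Minimize 3*x^2 - 6*x + (3.0/2)*(x + 2.5156 + 0.3541)^2
FOC: (2*3 + 3.0)*x = 6 + 3.0*(-2.5156 - 0.3541)
x^{k+1} = -0.2899
Step 2: z-update.
Minimize 5*z^2 - 1*z + (3.0/2)*(-0.2899 - z + 0.3541)^2
FOC: (2*5 + 3.0)*z = 1 + 3.0*(-0.2899 + 0.3541)
z^{k+1} = 0.0917
Step 3: u-update.
u^{k+1} = 0.3541 - 0.2899 - 0.0917 = -0.0275
Step 4: Primal residual = |-0.2899 - 0.0917| = 0.3816


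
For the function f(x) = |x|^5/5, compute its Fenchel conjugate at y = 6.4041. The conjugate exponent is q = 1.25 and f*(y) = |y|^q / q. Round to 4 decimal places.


The conjugate exponent q satisfies 1/p + 1/q = 1.
p = 5, so q = 5/(5 - 1) = 1.25
|y|^q = 6.4041^1.25 = 10.1876
f*(6.4041) = 10.1876 / 1.25 = 8.1501


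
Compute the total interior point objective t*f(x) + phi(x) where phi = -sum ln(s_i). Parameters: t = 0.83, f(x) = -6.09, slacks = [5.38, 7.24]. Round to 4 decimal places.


Step 1: Compute log-barrier.
ln values: [1.6827, 1.9796]
phi = -(1.6827 + 1.9796) = -3.6623
Step 2: Compute augmented objective.
t*f(x) = 0.83*-6.09 = -5.0547
Total = -5.0547 - 3.6623 = -8.717


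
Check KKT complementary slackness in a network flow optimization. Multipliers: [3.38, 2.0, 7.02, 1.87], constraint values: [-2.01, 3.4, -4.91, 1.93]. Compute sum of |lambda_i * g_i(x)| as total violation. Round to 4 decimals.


KKT complementary slackness check:
lambda_1 * g_1 = 3.38 * -2.01 = -6.7938
lambda_2 * g_2 = 2.0 * 3.4 = 6.8
lambda_3 * g_3 = 7.02 * -4.91 = -34.4682
lambda_4 * g_4 = 1.87 * 1.93 = 3.6091
Total violation = 6.7938 + 6.8 + 34.4682 + 3.6091 = 51.6711


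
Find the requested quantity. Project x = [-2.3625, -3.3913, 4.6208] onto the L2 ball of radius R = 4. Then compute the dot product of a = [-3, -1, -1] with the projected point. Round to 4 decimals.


Step 1: Compute ||x|| (intermediates to 6 decimals).
||x|| = sqrt((-2.3625)^2 + (-3.3913)^2 + 4.6208^2) = 6.199525
Step 2: Project.
Since ||x|| > R, scale = R/||x|| = 4/6.199525 = 0.645211, proj(x) = scale * x
proj(x) = [-1.524311, -2.188104, 2.981391]
Step 3: Dot product.
a^T * proj(x) = -3*(-1.524311) - 1*(-2.188104) - 1*2.981391 = 3.7796


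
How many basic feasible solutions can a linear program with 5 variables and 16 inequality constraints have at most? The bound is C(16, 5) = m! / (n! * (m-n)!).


Each vertex corresponds to some choice of n active constraints out of m, so the number of vertices is at most C(m, n) = m! / (n!(m-n)!).
m = 16, n = 5
Numerator: 16 * 15 * 14 * 13 * 12
Denominator: 5! = 120
C(16, 5) = 4368


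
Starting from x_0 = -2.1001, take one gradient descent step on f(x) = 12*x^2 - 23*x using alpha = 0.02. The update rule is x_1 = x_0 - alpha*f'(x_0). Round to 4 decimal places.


We compute the gradient at x_0 and apply the update.
f'(x) = 24*x - 23
f'(-2.1001) = 24*-2.1001 - 23 = -73.4024
x_1 = -2.1001 - 0.02*-73.4024 = -0.6321


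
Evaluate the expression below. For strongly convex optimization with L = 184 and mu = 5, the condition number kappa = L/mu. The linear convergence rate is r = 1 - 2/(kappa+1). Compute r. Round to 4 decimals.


Step 1: Compute the condition number.
kappa = L/mu = 184/5 = 36.8
Step 2: Compute the convergence rate.
r = 1 - 2/(kappa + 1) = 1 - 2*mu/(L + mu) = (L - mu)/(L + mu) = 179/189 = 0.9471


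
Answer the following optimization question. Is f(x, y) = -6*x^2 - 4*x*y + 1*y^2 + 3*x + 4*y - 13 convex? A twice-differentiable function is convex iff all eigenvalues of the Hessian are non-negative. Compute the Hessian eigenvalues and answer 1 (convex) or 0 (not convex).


The Hessian of f(x,y) = -6*x^2 - 4*x*y + 1*y^2 + 3*x + 4*y - 13 is:
H = [[-12, -4], [-4, 2]]
Trace = -12 + 2 = -10
Determinant = -12*2 - (-4)^2 = -40
Discriminant = (-10)^2 - 4*-40 = 260.0
Eigenvalues: lambda_1 = -13.0623, lambda_2 = 3.0623
The function is not convex.

0


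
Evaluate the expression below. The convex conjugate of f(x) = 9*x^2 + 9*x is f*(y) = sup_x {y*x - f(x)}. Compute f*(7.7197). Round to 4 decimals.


f*(y) = sup_x {y*x - a*x^2 - b*x} = sup_x {(y-b)*x - a*x^2}
FOC: (y - b) - 2a*x = 0 => x* = (y - b)/(2a)
x* = (7.7197 - 9)/(2*9) = -0.0711
f*(7.7197) = (y-b)^2/(4a) = (7.7197 - 9)^2/(4*9)
= 1.6392/36 = 0.0455


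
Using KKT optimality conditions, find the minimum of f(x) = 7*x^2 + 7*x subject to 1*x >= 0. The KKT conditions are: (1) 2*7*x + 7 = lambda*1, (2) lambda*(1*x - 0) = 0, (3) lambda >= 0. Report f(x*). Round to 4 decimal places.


Step 1: Try lambda = 0 (constraint inactive).
x_unc = -7/(2*7) = -0.5
Check: 1*-0.5 = -0.5 < 0 -- violated!
Step 2: Constraint must be active: 1*x = 0
x* = 0/1 = 0.0
lambda = (2*7*0.0 + 7)/1 = 7.0
Step 3: Compute optimal value.
f(x*) = 7*0.0^2 + 7*0.0 = 0.0


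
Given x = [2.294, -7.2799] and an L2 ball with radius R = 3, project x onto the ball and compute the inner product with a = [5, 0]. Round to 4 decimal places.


Step 1: Compute ||x|| (intermediates to 6 decimals).
||x|| = sqrt(2.294^2 + (-7.2799)^2) = 7.632783
Step 2: Project.
Since ||x|| > R, scale = R/||x|| = 3/7.632783 = 0.393041, proj(x) = scale * x
proj(x) = [0.901636, -2.861299]
Step 3: Dot product.
a^T * proj(x) = 5*0.901636 + 0*(-2.861299) = 4.5082


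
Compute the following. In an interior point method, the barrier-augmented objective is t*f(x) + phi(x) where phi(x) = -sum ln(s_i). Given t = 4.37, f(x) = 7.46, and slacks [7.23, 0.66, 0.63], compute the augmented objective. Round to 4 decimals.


Step 1: Compute log-barrier.
ln values: [1.9782, -0.4155, -0.462]
phi = -(1.9782 - 0.4155 - 0.462) = -1.1007
Step 2: Compute augmented objective.
t*f(x) = 4.37*7.46 = 32.6002
Total = 32.6002 - 1.1007 = 31.4995


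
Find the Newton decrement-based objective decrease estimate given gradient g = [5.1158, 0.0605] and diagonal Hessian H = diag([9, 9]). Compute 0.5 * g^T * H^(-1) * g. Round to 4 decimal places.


Step 1: H is diagonal, so H^(-1) * g = [0.5684, 0.0067].
Step 2: g^T H^(-1) g = sum_i g_i^2 / H_ii
  = (5.1158)^2/9 + (0.0605)^2/9
  = 2.9079 + 0.0004 = 2.9083
Step 3: Objective decrease = 0.5 * g^T H^(-1) g = 1.4542


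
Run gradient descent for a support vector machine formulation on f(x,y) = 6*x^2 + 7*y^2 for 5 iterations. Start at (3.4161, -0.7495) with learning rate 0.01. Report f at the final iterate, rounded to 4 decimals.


Gradient descent on f(x,y) = 6*x^2 + 7*y^2.
Starting point: (3.4161, -0.7495), alpha = 0.01
Step 1: grad_x = 2*6*3.4161 = 40.9932, grad_y = 2*7*-0.7495 = -10.493
  x_1 = 3.4161 - 0.01*40.9932 = 3.0062
  y_1 = -0.7495 - 0.01*-10.493 = -0.6446
Step 2: grad_x = 2*6*3.0062 = 36.074, grad_y = 2*7*-0.6446 = -9.024
  x_2 = 3.0062 - 0.01*36.074 = 2.6454
  y_2 = -0.6446 - 0.01*-9.024 = -0.5543
Step 3: grad_x = 2*6*2.6454 = 31.7451, grad_y = 2*7*-0.5543 = -7.7606
  x_3 = 2.6454 - 0.01*31.7451 = 2.328
  y_3 = -0.5543 - 0.01*-7.7606 = -0.4767
Step 4: grad_x = 2*6*2.328 = 27.9357, grad_y = 2*7*-0.4767 = -6.6741
  x_4 = 2.328 - 0.01*27.9357 = 2.0486
  y_4 = -0.4767 - 0.01*-6.6741 = -0.41
Step 5: grad_x = 2*6*2.0486 = 24.5834, grad_y = 2*7*-0.41 = -5.7398
  x_5 = 2.0486 - 0.01*24.5834 = 1.8028
  y_5 = -0.41 - 0.01*-5.7398 = -0.3526
f(1.8028, -0.3526) = 6*1.8028^2 + 7*(-0.3526)^2 = 20.3704


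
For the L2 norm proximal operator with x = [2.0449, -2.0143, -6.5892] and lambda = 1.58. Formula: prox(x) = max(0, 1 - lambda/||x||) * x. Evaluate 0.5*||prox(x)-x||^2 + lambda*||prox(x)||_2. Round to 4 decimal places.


Step 1: Compute ||x||.
||x|| = 7.1873
Step 2: Compute scaling factor.
scale = max(0, 1 - 1.58/7.1873) = 0.7802
Step 3: prox(x) = [1.5954, -1.5715, -5.1407]
||prox(x)|| = 5.6073
Step 4: Proximal objective.
0.5*||prox-x||^2 = 1.2482
lambda*||prox|| = 8.8595
Total = 10.1077


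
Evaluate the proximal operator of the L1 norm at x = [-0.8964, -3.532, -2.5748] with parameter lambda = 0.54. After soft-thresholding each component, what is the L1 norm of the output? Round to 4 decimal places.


Soft-thresholding with lambda = 0.54:
prox(-0.8964) = sign(-0.8964)*max(|-0.8964| - 0.54, 0) = -0.3564
prox(-3.532) = sign(-3.532)*max(|-3.532| - 0.54, 0) = -2.992
prox(-2.5748) = sign(-2.5748)*max(|-2.5748| - 0.54, 0) = -2.0348
prox(x) = [-0.3564, -2.992, -2.0348]
||prox(x)||_1 = 0.3564 + 2.992 + 2.0348 = 5.3832


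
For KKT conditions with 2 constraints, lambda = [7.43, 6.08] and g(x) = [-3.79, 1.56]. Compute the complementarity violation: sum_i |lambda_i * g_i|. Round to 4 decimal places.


KKT complementary slackness check:
lambda_1 * g_1 = 7.43 * -3.79 = -28.1597
lambda_2 * g_2 = 6.08 * 1.56 = 9.4848
Total violation = 28.1597 + 9.4848 = 37.6445


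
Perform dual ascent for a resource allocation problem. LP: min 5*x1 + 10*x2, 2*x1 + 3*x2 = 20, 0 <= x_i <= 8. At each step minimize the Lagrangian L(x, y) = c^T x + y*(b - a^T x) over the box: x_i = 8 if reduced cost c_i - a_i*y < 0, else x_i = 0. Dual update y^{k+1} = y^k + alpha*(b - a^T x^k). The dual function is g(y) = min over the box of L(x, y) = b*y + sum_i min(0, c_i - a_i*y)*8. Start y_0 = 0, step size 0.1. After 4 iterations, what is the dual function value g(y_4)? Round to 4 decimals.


Dual ascent for LP: min 5*x1 + 10*x2, 2*x1 + 3*x2 = 20, 0 <= x_i <= 8
Step 1: y^k = 0.0, reduced costs: (5.0, 10.0)
  x^k = (0.0, 0.0), subgradient = b - a^T x = 20.0
  y^{k+1} = 0.0 + 0.1*20.0 = 2.0
Step 2: y^k = 2.0, reduced costs: (1.0, 4.0)
  x^k = (0.0, 0.0), subgradient = b - a^T x = 20.0
  y^{k+1} = 2.0 + 0.1*20.0 = 4.0
Step 3: y^k = 4.0, reduced costs: (-3.0, -2.0)
  x^k = (8.0, 8.0), subgradient = b - a^T x = -20.0
  y^{k+1} = 4.0 + 0.1*-20.0 = 2.0
Step 4: y^k = 2.0, reduced costs: (1.0, 4.0)
  x^k = (0.0, 0.0), subgradient = b - a^T x = 20.0
  y^{k+1} = 2.0 + 0.1*20.0 = 4.0
Dual objective at y_4 = 4.0: reduced costs (-3.0, -2.0), box minimizer x = (8.0, 8.0)
g(y_4) = b*y + (c1 - a1*y)*x1 + (c2 - a2*y)*x2 = 20*4.0 + (-3.0)*8.0 + (-2.0)*8.0 = 80.0 - 24.0 - 16.0 = 40.0


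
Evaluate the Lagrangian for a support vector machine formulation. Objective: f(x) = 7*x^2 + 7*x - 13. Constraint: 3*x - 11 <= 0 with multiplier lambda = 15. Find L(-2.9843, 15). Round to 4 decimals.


Step 1: Evaluate f(x).
f(-2.9843) = 7*(-2.9843)^2 + 7*(-2.9843) - 13 = 28.4522
Step 2: Evaluate g(x).
g(-2.9843) = 3*-2.9843 - 11 = -19.9529
Step 3: Compute Lagrangian.
L = 28.4522 + 15*-19.9529 = -270.8413


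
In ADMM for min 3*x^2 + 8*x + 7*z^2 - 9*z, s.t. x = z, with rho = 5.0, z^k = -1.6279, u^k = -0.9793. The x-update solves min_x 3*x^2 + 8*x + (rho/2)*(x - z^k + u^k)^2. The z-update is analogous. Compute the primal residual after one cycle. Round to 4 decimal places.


ADMM iteration with rho = 5.0, z^k = -1.6279, u^k = -0.9793
Step 1: x-update.
Minimize 3*x^2 + 8*x + (5.0/2)*(x + 1.6279 - 0.9793)^2
FOC: (2*3 + 5.0)*x = -8 + 5.0*(-1.6279 + 0.9793)
x^{k+1} = -1.0221
Step 2: z-update.
Minimize 7*z^2 - 9*z + (5.0/2)*(-1.0221 - z - 0.9793)^2
FOC: (2*7 + 5.0)*z = 9 + 5.0*(-1.0221 - 0.9793)
z^{k+1} = -0.053
Step 3: u-update.
u^{k+1} = -0.9793 - 1.0221 + 0.053 = -1.9484
Step 4: Primal residual = |-1.0221 + 0.053| = 0.9691


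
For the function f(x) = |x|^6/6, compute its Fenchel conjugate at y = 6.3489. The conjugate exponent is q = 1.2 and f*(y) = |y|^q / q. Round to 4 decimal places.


The conjugate exponent q satisfies 1/p + 1/q = 1.
p = 6, so q = 6/(6 - 1) = 1.2
|y|^q = 6.3489^1.2 = 9.1884
f*(6.3489) = 9.1884 / 1.2 = 7.657


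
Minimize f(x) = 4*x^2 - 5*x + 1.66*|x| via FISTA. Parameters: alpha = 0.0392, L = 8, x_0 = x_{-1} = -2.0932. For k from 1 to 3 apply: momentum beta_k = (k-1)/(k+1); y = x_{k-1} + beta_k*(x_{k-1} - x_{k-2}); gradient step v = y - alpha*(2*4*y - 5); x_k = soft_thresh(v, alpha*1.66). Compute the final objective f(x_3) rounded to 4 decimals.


FISTA on f(x) = 4*x^2 - 5*x + 1.66*|x|
L = 8, alpha = 0.0392
Iteration 1: beta = 0.0, y = -2.0932 + 0.0*(-2.0932 + 2.0932) = -2.0932
  grad(y) = -21.7456, v = y - alpha*grad = -1.2408
  prox(v) = soft_thresh(-1.2408, 0.0651) = -1.1757
Iteration 2: beta = 0.3333, y = -1.1757 + 0.3333*(-1.1757 + 2.0932) = -0.8699
  grad(y) = -11.9589, v = y - alpha*grad = -0.4011
  prox(v) = soft_thresh(-0.4011, 0.0651) = -0.336
Iteration 3: beta = 0.5, y = -0.336 + 0.5*(-0.336 + 1.1757) = 0.0838
  grad(y) = -4.3293, v = y - alpha*grad = 0.2535
  prox(v) = soft_thresh(0.2535, 0.0651) = 0.1885
f(x_3) = 4*0.1885^2 - 5*0.1885 + 1.66*|0.1885| = -0.4874


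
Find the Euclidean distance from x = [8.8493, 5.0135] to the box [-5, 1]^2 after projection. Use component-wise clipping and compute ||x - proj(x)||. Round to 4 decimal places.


Project each component onto [-5, 1].
clip(8.8493) = 1.0, clip(5.0135) = 1.0
Projection = [1.0, 1.0]
Squared diffs: [61.6115, 16.1082]
Distance = sqrt(77.7197) = 8.8159


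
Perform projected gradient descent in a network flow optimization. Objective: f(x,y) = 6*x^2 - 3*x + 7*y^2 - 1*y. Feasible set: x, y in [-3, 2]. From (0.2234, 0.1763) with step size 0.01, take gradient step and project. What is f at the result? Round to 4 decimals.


Step 1: Compute gradient at (0.2234, 0.1763).
grad_x = 2*6*0.2234 - 3 = -0.3192
grad_y = 2*7*0.1763 - 1 = 1.4682
Step 2: Gradient step.
x_raw = 0.2234 - 0.01*-0.3192 = 0.2266
y_raw = 0.1763 - 0.01*1.4682 = 0.1616
Step 3: Project onto [-3, 2].
x_proj = clip(0.2266) = 0.2266
y_proj = clip(0.1616) = 0.1616
Step 4: Evaluate f.
f(0.2266, 0.1616) = -0.3505


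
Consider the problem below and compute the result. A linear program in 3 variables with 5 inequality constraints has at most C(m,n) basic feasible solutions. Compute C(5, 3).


Each vertex corresponds to some choice of n active constraints out of m, so the number of vertices is at most C(m, n) = m! / (n!(m-n)!).
m = 5, n = 3
Numerator: 5 * 4 * 3
Denominator: 3! = 6
C(5, 3) = 10


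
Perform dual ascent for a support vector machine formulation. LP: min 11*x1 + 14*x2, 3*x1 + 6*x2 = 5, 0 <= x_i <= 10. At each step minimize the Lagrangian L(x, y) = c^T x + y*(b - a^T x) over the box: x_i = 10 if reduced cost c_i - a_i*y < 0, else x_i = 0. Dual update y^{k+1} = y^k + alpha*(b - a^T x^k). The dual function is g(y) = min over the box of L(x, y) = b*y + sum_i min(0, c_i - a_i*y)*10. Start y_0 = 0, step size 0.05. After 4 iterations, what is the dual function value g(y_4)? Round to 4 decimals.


Dual ascent for LP: min 11*x1 + 14*x2, 3*x1 + 6*x2 = 5, 0 <= x_i <= 10
Step 1: y^k = 0.0, reduced costs: (11.0, 14.0)
  x^k = (0.0, 0.0), subgradient = b - a^T x = 5.0
  y^{k+1} = 0.0 + 0.05*5.0 = 0.25
Step 2: y^k = 0.25, reduced costs: (10.25, 12.5)
  x^k = (0.0, 0.0), subgradient = b - a^T x = 5.0
  y^{k+1} = 0.25 + 0.05*5.0 = 0.5
Step 3: y^k = 0.5, reduced costs: (9.5, 11.0)
  x^k = (0.0, 0.0), subgradient = b - a^T x = 5.0
  y^{k+1} = 0.5 + 0.05*5.0 = 0.75
Step 4: y^k = 0.75, reduced costs: (8.75, 9.5)
  x^k = (0.0, 0.0), subgradient = b - a^T x = 5.0
  y^{k+1} = 0.75 + 0.05*5.0 = 1.0
Dual objective at y_4 = 1.0: reduced costs (8.0, 8.0), box minimizer x = (0.0, 0.0)
g(y_4) = b*y + (c1 - a1*y)*x1 + (c2 - a2*y)*x2 = 5*1.0 + 8.0*0.0 + 8.0*0.0 = 5.0 + 0.0 + 0.0 = 5.0


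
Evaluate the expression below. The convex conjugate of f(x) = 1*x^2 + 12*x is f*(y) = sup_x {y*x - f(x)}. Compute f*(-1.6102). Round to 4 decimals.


f*(y) = sup_x {y*x - a*x^2 - b*x} = sup_x {(y-b)*x - a*x^2}
FOC: (y - b) - 2a*x = 0 => x* = (y - b)/(2a)
x* = (-1.6102 - 12)/(2*1) = -6.8051
f*(-1.6102) = (y-b)^2/(4a) = (-1.6102 - 12)^2/(4*1)
= 185.2375/4 = 46.3094


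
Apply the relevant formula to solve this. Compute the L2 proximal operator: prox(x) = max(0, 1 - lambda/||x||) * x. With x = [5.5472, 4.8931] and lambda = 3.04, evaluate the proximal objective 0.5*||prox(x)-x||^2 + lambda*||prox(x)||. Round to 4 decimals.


Step 1: Compute ||x||.
||x|| = 7.3969
Step 2: Compute scaling factor.
scale = max(0, 1 - 3.04/7.3969) = 0.589
Step 3: prox(x) = [3.2674, 2.8821]
||prox(x)|| = 4.3569
Step 4: Proximal objective.
0.5*||prox-x||^2 = 4.6208
lambda*||prox|| = 13.245
Total = 17.8657


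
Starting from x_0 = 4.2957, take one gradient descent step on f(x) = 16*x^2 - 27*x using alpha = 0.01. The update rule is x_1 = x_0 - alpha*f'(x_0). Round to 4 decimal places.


We compute the gradient at x_0 and apply the update.
f'(x) = 32*x - 27
f'(4.2957) = 32*4.2957 - 27 = 110.4624
x_1 = 4.2957 - 0.01*110.4624 = 3.1911


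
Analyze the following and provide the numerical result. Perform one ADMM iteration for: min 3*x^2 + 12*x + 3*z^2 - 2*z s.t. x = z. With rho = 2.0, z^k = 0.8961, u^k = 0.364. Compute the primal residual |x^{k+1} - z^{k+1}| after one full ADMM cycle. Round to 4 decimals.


ADMM iteration with rho = 2.0, z^k = 0.8961, u^k = 0.364
Step 1: x-update.
Minimize 3*x^2 + 12*x + (2.0/2)*(x - 0.8961 + 0.364)^2
FOC: (2*3 + 2.0)*x = -12 + 2.0*(0.8961 - 0.364)
x^{k+1} = -1.367
Step 2: z-update.
Minimize 3*z^2 - 2*z + (2.0/2)*(-1.367 - z + 0.364)^2
FOC: (2*3 + 2.0)*z = 2 + 2.0*(-1.367 + 0.364)
z^{k+1} = -0.0007
Step 3: u-update.
u^{k+1} = 0.364 - 1.367 + 0.0007 = -1.0022
Step 4: Primal residual = |-1.367 + 0.0007| = 1.3662


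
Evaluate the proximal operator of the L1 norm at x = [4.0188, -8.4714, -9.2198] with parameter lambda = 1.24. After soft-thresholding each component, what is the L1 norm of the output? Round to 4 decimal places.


Soft-thresholding with lambda = 1.24:
prox(4.0188) = sign(4.0188)*max(|4.0188| - 1.24, 0) = 2.7788
prox(-8.4714) = sign(-8.4714)*max(|-8.4714| - 1.24, 0) = -7.2314
prox(-9.2198) = sign(-9.2198)*max(|-9.2198| - 1.24, 0) = -7.9798
prox(x) = [2.7788, -7.2314, -7.9798]
||prox(x)||_1 = 2.7788 + 7.2314 + 7.9798 = 17.99


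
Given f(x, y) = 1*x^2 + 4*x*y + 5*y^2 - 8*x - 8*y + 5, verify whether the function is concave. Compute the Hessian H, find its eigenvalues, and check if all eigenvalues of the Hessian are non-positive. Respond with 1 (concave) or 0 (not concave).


The Hessian of f(x,y) = 1*x^2 + 4*x*y + 5*y^2 - 8*x - 8*y + 5 is:
H = [[2, 4], [4, 10]]
Trace = 2 + 10 = 12
Determinant = 2*10 - (4)^2 = 4
Discriminant = (12)^2 - 4*4 = 128.0
Eigenvalues: lambda_1 = 0.3431, lambda_2 = 11.6569
The function is not concave.

0


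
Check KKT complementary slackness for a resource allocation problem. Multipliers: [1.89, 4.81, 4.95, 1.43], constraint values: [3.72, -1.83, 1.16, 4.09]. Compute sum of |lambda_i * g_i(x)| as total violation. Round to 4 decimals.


KKT complementary slackness check:
lambda_1 * g_1 = 1.89 * 3.72 = 7.0308
lambda_2 * g_2 = 4.81 * -1.83 = -8.8023
lambda_3 * g_3 = 4.95 * 1.16 = 5.742
lambda_4 * g_4 = 1.43 * 4.09 = 5.8487
Total violation = 7.0308 + 8.8023 + 5.742 + 5.8487 = 27.4238


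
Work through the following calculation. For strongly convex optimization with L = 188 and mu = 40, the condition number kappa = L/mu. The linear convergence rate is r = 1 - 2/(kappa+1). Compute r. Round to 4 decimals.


Step 1: Compute the condition number.
kappa = L/mu = 188/40 = 4.7
Step 2: Compute the convergence rate.
r = 1 - 2/(kappa + 1) = 1 - 2*mu/(L + mu) = (L - mu)/(L + mu) = 148/228 = 0.6491


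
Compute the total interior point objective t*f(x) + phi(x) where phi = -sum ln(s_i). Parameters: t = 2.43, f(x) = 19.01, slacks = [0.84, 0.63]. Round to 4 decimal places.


Step 1: Compute log-barrier.
ln values: [-0.1744, -0.462]
phi = -(-0.1744 - 0.462) = 0.6364
Step 2: Compute augmented objective.
t*f(x) = 2.43*19.01 = 46.1943
Total = 46.1943 + 0.6364 = 46.8307


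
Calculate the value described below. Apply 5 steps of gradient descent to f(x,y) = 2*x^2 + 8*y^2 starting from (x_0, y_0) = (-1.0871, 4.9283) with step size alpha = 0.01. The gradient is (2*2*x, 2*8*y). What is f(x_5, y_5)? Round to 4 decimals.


Gradient descent on f(x,y) = 2*x^2 + 8*y^2.
Starting point: (-1.0871, 4.9283), alpha = 0.01
Step 1: grad_x = 2*2*-1.0871 = -4.3484, grad_y = 2*8*4.9283 = 78.8528
  x_1 = -1.0871 - 0.01*-4.3484 = -1.0436
  y_1 = 4.9283 - 0.01*78.8528 = 4.1398
Step 2: grad_x = 2*2*-1.0436 = -4.1745, grad_y = 2*8*4.1398 = 66.2364
  x_2 = -1.0436 - 0.01*-4.1745 = -1.0019
  y_2 = 4.1398 - 0.01*66.2364 = 3.4774
Step 3: grad_x = 2*2*-1.0019 = -4.0075, grad_y = 2*8*3.4774 = 55.6385
  x_3 = -1.0019 - 0.01*-4.0075 = -0.9618
  y_3 = 3.4774 - 0.01*55.6385 = 2.921
Step 4: grad_x = 2*2*-0.9618 = -3.8472, grad_y = 2*8*2.921 = 46.7364
  x_4 = -0.9618 - 0.01*-3.8472 = -0.9233
  y_4 = 2.921 - 0.01*46.7364 = 2.4537
Step 5: grad_x = 2*2*-0.9233 = -3.6933, grad_y = 2*8*2.4537 = 39.2586
  x_5 = -0.9233 - 0.01*-3.6933 = -0.8864
  y_5 = 2.4537 - 0.01*39.2586 = 2.0611
f(-0.8864, 2.0611) = 2*(-0.8864)^2 + 8*2.0611^2 = 35.5556


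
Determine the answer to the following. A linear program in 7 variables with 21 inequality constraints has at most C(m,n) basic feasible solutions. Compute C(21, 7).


Each vertex corresponds to some choice of n active constraints out of m, so the number of vertices is at most C(m, n) = m! / (n!(m-n)!).
m = 21, n = 7
Numerator: 21 * 20 * 19 * 18 * 17 * 16 * 15
Denominator: 7! = 5040
C(21, 7) = 116280


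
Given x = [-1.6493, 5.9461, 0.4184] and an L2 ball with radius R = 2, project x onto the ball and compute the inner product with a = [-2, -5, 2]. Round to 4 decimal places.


Step 1: Compute ||x|| (intermediates to 6 decimals).
||x|| = sqrt((-1.6493)^2 + 5.9461^2 + 0.4184^2) = 6.184768
Step 2: Project.
Since ||x|| > R, scale = R/||x|| = 2/6.184768 = 0.323375, proj(x) = scale * x
proj(x) = [-0.533342, 1.92282, 0.1353]
Step 3: Dot product.
a^T * proj(x) = -2*(-0.533342) - 5*1.92282 + 2*0.1353 = -8.2768


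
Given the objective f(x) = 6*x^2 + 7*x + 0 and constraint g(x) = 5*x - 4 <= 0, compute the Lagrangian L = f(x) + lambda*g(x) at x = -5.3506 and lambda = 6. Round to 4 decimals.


Step 1: Evaluate f(x).
f(-5.3506) = 6*(-5.3506)^2 + 7*(-5.3506) + 0 = 134.3193
Step 2: Evaluate g(x).
g(-5.3506) = 5*-5.3506 - 4 = -30.753
Step 3: Compute Lagrangian.
L = 134.3193 + 6*-30.753 = -50.1987


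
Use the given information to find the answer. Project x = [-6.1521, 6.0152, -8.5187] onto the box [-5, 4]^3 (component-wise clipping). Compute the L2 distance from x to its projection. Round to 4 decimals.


Project each component onto [-5, 4].
clip(-6.1521) = -5.0, clip(6.0152) = 4.0, clip(-8.5187) = -5.0
Projection = [-5.0, 4.0, -5.0]
Squared diffs: [1.3273, 4.061, 12.3812]
Distance = sqrt(17.7695) = 4.2154


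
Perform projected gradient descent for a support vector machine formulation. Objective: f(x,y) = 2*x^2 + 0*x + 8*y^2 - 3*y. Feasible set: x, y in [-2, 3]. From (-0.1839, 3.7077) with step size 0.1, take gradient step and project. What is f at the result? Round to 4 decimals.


Step 1: Compute gradient at (-0.1839, 3.7077).
grad_x = 2*2*-0.1839 + 0 = -0.7356
grad_y = 2*8*3.7077 - 3 = 56.3232
Step 2: Gradient step.
x_raw = -0.1839 - 0.1*-0.7356 = -0.1103
y_raw = 3.7077 - 0.1*56.3232 = -1.9246
Step 3: Project onto [-2, 3].
x_proj = clip(-0.1103) = -0.1103
y_proj = clip(-1.9246) = -1.9246
Step 4: Evaluate f.
f(-0.1103, -1.9246) = 35.4315


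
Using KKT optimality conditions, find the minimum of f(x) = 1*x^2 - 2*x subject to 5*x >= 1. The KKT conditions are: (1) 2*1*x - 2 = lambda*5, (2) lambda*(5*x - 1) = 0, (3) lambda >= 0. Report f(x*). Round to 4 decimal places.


Step 1: Try lambda = 0 (constraint inactive).
Stationarity: 2*1*x - 2 = 0
x* = 2/(2*1) = 1.0
Check constraint: 5*1.0 = 5.0 >= 1 -- satisfied.
Step 2: Compute optimal value.
f(x*) = 1*1.0^2 - 2*1.0 = -1.0


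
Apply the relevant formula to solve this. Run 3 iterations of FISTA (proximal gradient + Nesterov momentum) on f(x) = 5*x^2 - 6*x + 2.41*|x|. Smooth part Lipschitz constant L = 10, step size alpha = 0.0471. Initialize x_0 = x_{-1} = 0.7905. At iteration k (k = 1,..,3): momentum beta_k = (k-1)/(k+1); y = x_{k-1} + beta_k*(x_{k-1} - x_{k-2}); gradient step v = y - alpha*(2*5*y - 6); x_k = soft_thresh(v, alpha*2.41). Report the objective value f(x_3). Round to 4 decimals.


FISTA on f(x) = 5*x^2 - 6*x + 2.41*|x|
L = 10, alpha = 0.0471
Iteration 1: beta = 0.0, y = 0.7905 + 0.0*(0.7905 - 0.7905) = 0.7905
  grad(y) = 1.905, v = y - alpha*grad = 0.7008
  prox(v) = soft_thresh(0.7008, 0.1135) = 0.5873
Iteration 2: beta = 0.3333, y = 0.5873 + 0.3333*(0.5873 - 0.7905) = 0.5195
  grad(y) = -0.8048, v = y - alpha*grad = 0.5574
  prox(v) = soft_thresh(0.5574, 0.1135) = 0.4439
Iteration 3: beta = 0.5, y = 0.4439 + 0.5*(0.4439 - 0.5873) = 0.3722
  grad(y) = -2.2776, v = y - alpha*grad = 0.4795
  prox(v) = soft_thresh(0.4795, 0.1135) = 0.366
f(x_3) = 5*0.366^2 - 6*0.366 + 2.41*|0.366| = -0.6442


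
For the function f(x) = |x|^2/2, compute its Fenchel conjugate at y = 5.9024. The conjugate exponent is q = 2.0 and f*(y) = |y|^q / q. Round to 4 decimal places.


The conjugate exponent q satisfies 1/p + 1/q = 1.
p = 2, so q = 2/(2 - 1) = 2.0
|y|^q = 5.9024^2.0 = 34.8383
f*(5.9024) = 34.8383 / 2.0 = 17.4192


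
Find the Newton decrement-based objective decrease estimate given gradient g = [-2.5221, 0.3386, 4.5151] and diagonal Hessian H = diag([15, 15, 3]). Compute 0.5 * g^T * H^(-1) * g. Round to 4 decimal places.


Step 1: H is diagonal, so H^(-1) * g = [-0.1681, 0.0226, 1.505].
Step 2: g^T H^(-1) g = sum_i g_i^2 / H_ii
  = (-2.5221)^2/15 + (0.3386)^2/15 + (4.5151)^2/3
  = 0.4241 + 0.0076 + 6.7954 = 7.2271
Step 3: Objective decrease = 0.5 * g^T H^(-1) g = 3.6135


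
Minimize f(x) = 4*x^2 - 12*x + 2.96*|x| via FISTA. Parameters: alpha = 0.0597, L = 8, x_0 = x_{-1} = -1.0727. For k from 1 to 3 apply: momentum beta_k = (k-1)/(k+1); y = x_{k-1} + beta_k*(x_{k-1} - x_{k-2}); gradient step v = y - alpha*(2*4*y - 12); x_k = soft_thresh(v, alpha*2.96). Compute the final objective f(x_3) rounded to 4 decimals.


FISTA on f(x) = 4*x^2 - 12*x + 2.96*|x|
L = 8, alpha = 0.0597
Iteration 1: beta = 0.0, y = -1.0727 + 0.0*(-1.0727 + 1.0727) = -1.0727
  grad(y) = -20.5816, v = y - alpha*grad = 0.156
  prox(v) = soft_thresh(0.156, 0.1767) = 0.0
Iteration 2: beta = 0.3333, y = 0.0 + 0.3333*(0.0 + 1.0727) = 0.3576
  grad(y) = -9.1395, v = y - alpha*grad = 0.9032
  prox(v) = soft_thresh(0.9032, 0.1767) = 0.7265
Iteration 3: beta = 0.5, y = 0.7265 + 0.5*(0.7265 - 0.0) = 1.0897
  grad(y) = -3.2822, v = y - alpha*grad = 1.2857
  prox(v) = soft_thresh(1.2857, 0.1767) = 1.109
f(x_3) = 4*1.109^2 - 12*1.109 + 2.96*|1.109| = -5.1058


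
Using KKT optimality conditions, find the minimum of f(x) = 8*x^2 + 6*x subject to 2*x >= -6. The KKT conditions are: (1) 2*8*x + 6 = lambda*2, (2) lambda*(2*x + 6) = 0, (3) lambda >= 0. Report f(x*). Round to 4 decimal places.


Step 1: Try lambda = 0 (constraint inactive).
Stationarity: 2*8*x + 6 = 0
x* = -6/(2*8) = -0.375
Check constraint: 2*-0.375 = -0.75 >= -6 -- satisfied.
Step 2: Compute optimal value.
f(x*) = 8*(-0.375)^2 + 6*(-0.375) = -1.125


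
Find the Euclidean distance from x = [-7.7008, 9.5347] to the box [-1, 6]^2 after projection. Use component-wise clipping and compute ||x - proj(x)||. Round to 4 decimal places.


Project each component onto [-1, 6].
clip(-7.7008) = -1.0, clip(9.5347) = 6.0
Projection = [-1.0, 6.0]
Squared diffs: [44.9007, 12.4941]
Distance = sqrt(57.3948) = 7.5759


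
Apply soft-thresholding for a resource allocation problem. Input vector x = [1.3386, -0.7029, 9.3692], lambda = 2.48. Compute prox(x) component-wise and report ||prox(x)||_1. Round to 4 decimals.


Soft-thresholding with lambda = 2.48:
prox(1.3386) = sign(1.3386)*max(|1.3386| - 2.48, 0) = 0.0
prox(-0.7029) = sign(-0.7029)*max(|-0.7029| - 2.48, 0) = 0.0
prox(9.3692) = sign(9.3692)*max(|9.3692| - 2.48, 0) = 6.8892
prox(x) = [0.0, 0.0, 6.8892]
||prox(x)||_1 = 0.0 + 0.0 + 6.8892 = 6.8892


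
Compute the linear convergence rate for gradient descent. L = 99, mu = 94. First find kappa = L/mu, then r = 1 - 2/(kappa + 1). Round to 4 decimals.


Step 1: Compute the condition number.
kappa = L/mu = 99/94 = 1.0532
Step 2: Compute the convergence rate.
r = 1 - 2/(kappa + 1) = 1 - 2*mu/(L + mu) = (L - mu)/(L + mu) = 5/193 = 0.0259


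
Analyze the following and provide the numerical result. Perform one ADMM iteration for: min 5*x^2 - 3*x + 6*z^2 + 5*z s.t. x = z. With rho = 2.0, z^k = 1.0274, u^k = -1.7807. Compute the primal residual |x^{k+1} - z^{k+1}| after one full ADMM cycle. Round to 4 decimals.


ADMM iteration with rho = 2.0, z^k = 1.0274, u^k = -1.7807
Step 1: x-update.
Minimize 5*x^2 - 3*x + (2.0/2)*(x - 1.0274 - 1.7807)^2
FOC: (2*5 + 2.0)*x = 3 + 2.0*(1.0274 + 1.7807)
x^{k+1} = 0.718
Step 2: z-update.
Minimize 6*z^2 + 5*z + (2.0/2)*(0.718 - z - 1.7807)^2
FOC: (2*6 + 2.0)*z = -5 + 2.0*(0.718 - 1.7807)
z^{k+1} = -0.509
Step 3: u-update.
u^{k+1} = -1.7807 + 0.718 + 0.509 = -0.5537
Step 4: Primal residual = |0.718 + 0.509| = 1.227


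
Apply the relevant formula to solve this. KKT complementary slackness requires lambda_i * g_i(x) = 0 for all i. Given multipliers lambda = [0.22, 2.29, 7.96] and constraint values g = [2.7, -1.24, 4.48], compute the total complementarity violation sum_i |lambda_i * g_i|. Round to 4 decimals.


KKT complementary slackness check:
lambda_1 * g_1 = 0.22 * 2.7 = 0.594
lambda_2 * g_2 = 2.29 * -1.24 = -2.8396
lambda_3 * g_3 = 7.96 * 4.48 = 35.6608
Total violation = 0.594 + 2.8396 + 35.6608 = 39.0944


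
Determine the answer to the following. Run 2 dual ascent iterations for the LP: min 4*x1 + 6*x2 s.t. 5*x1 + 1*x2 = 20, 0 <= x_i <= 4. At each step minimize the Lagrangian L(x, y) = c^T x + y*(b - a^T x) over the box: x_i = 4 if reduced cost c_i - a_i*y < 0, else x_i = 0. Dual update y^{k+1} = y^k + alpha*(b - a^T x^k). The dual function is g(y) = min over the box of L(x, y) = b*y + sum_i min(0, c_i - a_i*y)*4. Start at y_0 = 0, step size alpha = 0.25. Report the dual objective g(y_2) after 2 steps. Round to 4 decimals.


Dual ascent for LP: min 4*x1 + 6*x2, 5*x1 + 1*x2 = 20, 0 <= x_i <= 4
Step 1: y^k = 0.0, reduced costs: (4.0, 6.0)
  x^k = (0.0, 0.0), subgradient = b - a^T x = 20.0
  y^{k+1} = 0.0 + 0.25*20.0 = 5.0
Step 2: y^k = 5.0, reduced costs: (-21.0, 1.0)
  x^k = (4.0, 0.0), subgradient = b - a^T x = 0.0
  y^{k+1} = 5.0 + 0.25*0.0 = 5.0
Dual objective at y_2 = 5.0: reduced costs (-21.0, 1.0), box minimizer x = (4.0, 0.0)
g(y_2) = b*y + (c1 - a1*y)*x1 + (c2 - a2*y)*x2 = 20*5.0 + (-21.0)*4.0 + 1.0*0.0 = 100.0 - 84.0 + 0.0 = 16.0


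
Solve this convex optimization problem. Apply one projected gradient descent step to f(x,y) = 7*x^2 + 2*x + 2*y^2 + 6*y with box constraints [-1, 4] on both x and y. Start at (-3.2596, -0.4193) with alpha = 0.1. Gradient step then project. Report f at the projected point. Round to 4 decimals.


Step 1: Compute gradient at (-3.2596, -0.4193).
grad_x = 2*7*-3.2596 + 2 = -43.6344
grad_y = 2*2*-0.4193 + 6 = 4.3228
Step 2: Gradient step.
x_raw = -3.2596 - 0.1*-43.6344 = 1.1038
y_raw = -0.4193 - 0.1*4.3228 = -0.8516
Step 3: Project onto [-1, 4].
x_proj = clip(1.1038) = 1.1038
y_proj = clip(-0.8516) = -0.8516
Step 4: Evaluate f.
f(1.1038, -0.8516) = 7.0778


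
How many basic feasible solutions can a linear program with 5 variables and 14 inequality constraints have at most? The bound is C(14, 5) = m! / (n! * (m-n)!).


Each vertex corresponds to some choice of n active constraints out of m, so the number of vertices is at most C(m, n) = m! / (n!(m-n)!).
m = 14, n = 5
Numerator: 14 * 13 * 12 * 11 * 10
Denominator: 5! = 120
C(14, 5) = 2002


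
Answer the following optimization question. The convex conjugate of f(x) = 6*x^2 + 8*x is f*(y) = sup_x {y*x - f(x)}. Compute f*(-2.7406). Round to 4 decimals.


f*(y) = sup_x {y*x - a*x^2 - b*x} = sup_x {(y-b)*x - a*x^2}
FOC: (y - b) - 2a*x = 0 => x* = (y - b)/(2a)
x* = (-2.7406 - 8)/(2*6) = -0.8951
f*(-2.7406) = (y-b)^2/(4a) = (-2.7406 - 8)^2/(4*6)
= 115.3605/24 = 4.8067


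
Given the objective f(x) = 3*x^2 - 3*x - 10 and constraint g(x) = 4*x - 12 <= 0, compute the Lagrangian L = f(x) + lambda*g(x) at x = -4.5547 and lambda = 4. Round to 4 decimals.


Step 1: Evaluate f(x).
f(-4.5547) = 3*(-4.5547)^2 - 3*(-4.5547) - 10 = 65.9
Step 2: Evaluate g(x).
g(-4.5547) = 4*-4.5547 - 12 = -30.2188
Step 3: Compute Lagrangian.
L = 65.9 + 4*-30.2188 = -54.9752


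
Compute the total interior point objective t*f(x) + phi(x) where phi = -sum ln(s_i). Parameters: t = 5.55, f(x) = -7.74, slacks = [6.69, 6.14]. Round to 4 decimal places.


Step 1: Compute log-barrier.
ln values: [1.9006, 1.8148]
phi = -(1.9006 + 1.8148) = -3.7154
Step 2: Compute augmented objective.
t*f(x) = 5.55*-7.74 = -42.957
Total = -42.957 - 3.7154 = -46.6724


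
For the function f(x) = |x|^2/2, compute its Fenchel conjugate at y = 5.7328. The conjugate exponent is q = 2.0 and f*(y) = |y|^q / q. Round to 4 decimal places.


The conjugate exponent q satisfies 1/p + 1/q = 1.
p = 2, so q = 2/(2 - 1) = 2.0
|y|^q = 5.7328^2.0 = 32.865
f*(5.7328) = 32.865 / 2.0 = 16.4325


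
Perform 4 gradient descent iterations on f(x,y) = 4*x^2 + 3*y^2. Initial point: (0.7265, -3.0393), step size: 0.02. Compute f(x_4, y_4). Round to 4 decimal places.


Gradient descent on f(x,y) = 4*x^2 + 3*y^2.
Starting point: (0.7265, -3.0393), alpha = 0.02
Step 1: grad_x = 2*4*0.7265 = 5.812, grad_y = 2*3*-3.0393 = -18.2358
  x_1 = 0.7265 - 0.02*5.812 = 0.6103
  y_1 = -3.0393 - 0.02*-18.2358 = -2.6746
Step 2: grad_x = 2*4*0.6103 = 4.8821, grad_y = 2*3*-2.6746 = -16.0475
  x_2 = 0.6103 - 0.02*4.8821 = 0.5126
  y_2 = -2.6746 - 0.02*-16.0475 = -2.3536
Step 3: grad_x = 2*4*0.5126 = 4.1009, grad_y = 2*3*-2.3536 = -14.1218
  x_3 = 0.5126 - 0.02*4.1009 = 0.4306
  y_3 = -2.3536 - 0.02*-14.1218 = -2.0712
Step 4: grad_x = 2*4*0.4306 = 3.4448, grad_y = 2*3*-2.0712 = -12.4272
  x_4 = 0.4306 - 0.02*3.4448 = 0.3617
  y_4 = -2.0712 - 0.02*-12.4272 = -1.8227
f(0.3617, -1.8227) = 4*0.3617^2 + 3*(-1.8227)^2 = 10.4895


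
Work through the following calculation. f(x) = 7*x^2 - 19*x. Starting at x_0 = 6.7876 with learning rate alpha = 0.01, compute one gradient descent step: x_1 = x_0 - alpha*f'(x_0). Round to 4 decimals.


We compute the gradient at x_0 and apply the update.
f'(x) = 14*x - 19
f'(6.7876) = 14*6.7876 - 19 = 76.0264
x_1 = 6.7876 - 0.01*76.0264 = 6.0273


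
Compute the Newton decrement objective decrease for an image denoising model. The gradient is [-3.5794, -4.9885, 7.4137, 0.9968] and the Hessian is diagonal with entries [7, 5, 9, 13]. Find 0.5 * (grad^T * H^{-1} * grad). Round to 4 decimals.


Step 1: H is diagonal, so H^(-1) * g = [-0.5113, -0.9977, 0.8237, 0.0767].
Step 2: g^T H^(-1) g = sum_i g_i^2 / H_ii
  = (-3.5794)^2/7 + (-4.9885)^2/5 + (7.4137)^2/9 + (0.9968)^2/13
  = 1.8303 + 4.977 + 6.107 + 0.0764 = 12.9908
Step 3: Objective decrease = 0.5 * g^T H^(-1) g = 6.4954


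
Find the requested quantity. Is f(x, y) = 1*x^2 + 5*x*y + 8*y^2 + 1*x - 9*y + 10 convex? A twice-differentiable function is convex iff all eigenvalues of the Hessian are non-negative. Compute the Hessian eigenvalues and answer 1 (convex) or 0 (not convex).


The Hessian of f(x,y) = 1*x^2 + 5*x*y + 8*y^2 + 1*x - 9*y + 10 is:
H = [[2, 5], [5, 16]]
Trace = 2 + 16 = 18
Determinant = 2*16 - (5)^2 = 7
Discriminant = (18)^2 - 4*7 = 296.0
Eigenvalues: lambda_1 = 0.3977, lambda_2 = 17.6023
The function is convex.

1


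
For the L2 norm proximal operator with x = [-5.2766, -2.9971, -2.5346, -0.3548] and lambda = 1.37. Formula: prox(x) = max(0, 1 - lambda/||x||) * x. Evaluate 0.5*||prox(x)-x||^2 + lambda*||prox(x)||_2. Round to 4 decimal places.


Step 1: Compute ||x||.
||x|| = 6.586
Step 2: Compute scaling factor.
scale = max(0, 1 - 1.37/6.586) = 0.792
Step 3: prox(x) = [-4.179, -2.3737, -2.0074, -0.281]
||prox(x)|| = 5.216
Step 4: Proximal objective.
0.5*||prox-x||^2 = 0.9385
lambda*||prox|| = 7.1459
Total = 8.0843


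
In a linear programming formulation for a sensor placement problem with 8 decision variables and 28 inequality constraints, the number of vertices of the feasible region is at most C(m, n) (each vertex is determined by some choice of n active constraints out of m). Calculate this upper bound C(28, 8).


Each vertex corresponds to some choice of n active constraints out of m, so the number of vertices is at most C(m, n) = m! / (n!(m-n)!).
m = 28, n = 8
Numerator: 28 * 27 * 26 * 25 * 24 * 23 * 22 * 21
Denominator: 8! = 40320
C(28, 8) = 3108105


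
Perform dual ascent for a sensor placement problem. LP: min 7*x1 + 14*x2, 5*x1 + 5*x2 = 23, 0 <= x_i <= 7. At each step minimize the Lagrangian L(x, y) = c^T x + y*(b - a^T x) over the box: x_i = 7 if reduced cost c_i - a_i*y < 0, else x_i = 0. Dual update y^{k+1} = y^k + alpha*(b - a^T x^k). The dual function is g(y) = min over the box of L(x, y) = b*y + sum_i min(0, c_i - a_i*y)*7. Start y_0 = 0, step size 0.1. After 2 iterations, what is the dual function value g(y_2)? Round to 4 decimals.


Dual ascent for LP: min 7*x1 + 14*x2, 5*x1 + 5*x2 = 23, 0 <= x_i <= 7
Step 1: y^k = 0.0, reduced costs: (7.0, 14.0)
  x^k = (0.0, 0.0), subgradient = b - a^T x = 23.0
  y^{k+1} = 0.0 + 0.1*23.0 = 2.3
Step 2: y^k = 2.3, reduced costs: (-4.5, 2.5)
  x^k = (7.0, 0.0), subgradient = b - a^T x = -12.0
  y^{k+1} = 2.3 + 0.1*-12.0 = 1.1
Dual objective at y_2 = 1.1: reduced costs (1.5, 8.5), box minimizer x = (0.0, 0.0)
g(y_2) = b*y + (c1 - a1*y)*x1 + (c2 - a2*y)*x2 = 23*1.1 + 1.5*0.0 + 8.5*0.0 = 25.3 + 0.0 + 0.0 = 25.3


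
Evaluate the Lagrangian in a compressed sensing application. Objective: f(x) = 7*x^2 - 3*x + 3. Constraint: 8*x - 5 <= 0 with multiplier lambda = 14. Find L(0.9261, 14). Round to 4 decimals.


Step 1: Evaluate f(x).
f(0.9261) = 7*0.9261^2 - 3*0.9261 + 3 = 6.2253
Step 2: Evaluate g(x).
g(0.9261) = 8*0.9261 - 5 = 2.4088
Step 3: Compute Lagrangian.
L = 6.2253 + 14*2.4088 = 39.9485


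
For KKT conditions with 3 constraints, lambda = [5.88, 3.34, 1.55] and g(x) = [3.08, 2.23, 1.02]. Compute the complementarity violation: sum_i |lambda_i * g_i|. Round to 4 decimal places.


KKT complementary slackness check:
lambda_1 * g_1 = 5.88 * 3.08 = 18.1104
lambda_2 * g_2 = 3.34 * 2.23 = 7.4482
lambda_3 * g_3 = 1.55 * 1.02 = 1.581
Total violation = 18.1104 + 7.4482 + 1.581 = 27.1396


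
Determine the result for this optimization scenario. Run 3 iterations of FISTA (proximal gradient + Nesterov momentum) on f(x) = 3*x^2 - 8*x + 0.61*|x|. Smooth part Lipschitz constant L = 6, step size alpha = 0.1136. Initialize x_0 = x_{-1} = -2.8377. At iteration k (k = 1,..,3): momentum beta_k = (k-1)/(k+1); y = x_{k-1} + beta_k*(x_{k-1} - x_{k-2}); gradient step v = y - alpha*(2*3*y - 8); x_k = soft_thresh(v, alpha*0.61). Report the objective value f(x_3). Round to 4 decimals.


FISTA on f(x) = 3*x^2 - 8*x + 0.61*|x|
L = 6, alpha = 0.1136
Iteration 1: beta = 0.0, y = -2.8377 + 0.0*(-2.8377 + 2.8377) = -2.8377
  grad(y) = -25.0262, v = y - alpha*grad = 0.0053
  prox(v) = soft_thresh(0.0053, 0.0693) = 0.0
Iteration 2: beta = 0.3333, y = 0.0 + 0.3333*(0.0 + 2.8377) = 0.9459
  grad(y) = -2.3246, v = y - alpha*grad = 1.21
  prox(v) = soft_thresh(1.21, 0.0693) = 1.1407
Iteration 3: beta = 0.5, y = 1.1407 + 0.5*(1.1407 - 0.0) = 1.711
  grad(y) = 2.2661, v = y - alpha*grad = 1.4536
  prox(v) = soft_thresh(1.4536, 0.0693) = 1.3843
f(x_3) = 3*1.3843^2 - 8*1.3843 + 0.61*|1.3843| = -4.4811


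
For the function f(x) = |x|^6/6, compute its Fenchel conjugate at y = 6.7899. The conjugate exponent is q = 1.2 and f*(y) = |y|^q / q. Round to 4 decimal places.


The conjugate exponent q satisfies 1/p + 1/q = 1.
p = 6, so q = 6/(6 - 1) = 1.2
|y|^q = 6.7899^1.2 = 9.9595
f*(6.7899) = 9.9595 / 1.2 = 8.2996


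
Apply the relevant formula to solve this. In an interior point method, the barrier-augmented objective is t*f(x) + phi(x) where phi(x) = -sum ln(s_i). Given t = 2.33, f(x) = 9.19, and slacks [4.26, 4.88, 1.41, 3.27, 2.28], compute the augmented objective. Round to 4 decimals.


Step 1: Compute log-barrier.
ln values: [1.4493, 1.5851, 0.3436, 1.1848, 0.8242]
phi = -(1.4493 + 1.5851 + 0.3436 + 1.1848 + 0.8242) = -5.387
Step 2: Compute augmented objective.
t*f(x) = 2.33*9.19 = 21.4127
Total = 21.4127 - 5.387 = 16.0257
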